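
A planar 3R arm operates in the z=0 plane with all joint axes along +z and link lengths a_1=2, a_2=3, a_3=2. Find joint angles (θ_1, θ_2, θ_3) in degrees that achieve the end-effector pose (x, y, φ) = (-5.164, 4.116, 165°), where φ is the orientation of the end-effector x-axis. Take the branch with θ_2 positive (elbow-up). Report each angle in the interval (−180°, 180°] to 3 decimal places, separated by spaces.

113.879 29.974 21.147

wrist centre = target − a_3·(cos φ, sin φ) = (-3.2321, 3.5984)
cos θ_2 = (23.3950−2²−3²)/(2·2·3) = 0.8662; θ_2 = 29.9743° (elbow-up)
β = atan2(3.5984,-3.2321) = 131.9311°; ψ = atan2(1.4988,4.5987) = 18.0520°
θ_1 = β − ψ = 113.8791°
θ_3 = φ − θ_1 − θ_2 = 21.1466° (wrapped to (-180°,180°])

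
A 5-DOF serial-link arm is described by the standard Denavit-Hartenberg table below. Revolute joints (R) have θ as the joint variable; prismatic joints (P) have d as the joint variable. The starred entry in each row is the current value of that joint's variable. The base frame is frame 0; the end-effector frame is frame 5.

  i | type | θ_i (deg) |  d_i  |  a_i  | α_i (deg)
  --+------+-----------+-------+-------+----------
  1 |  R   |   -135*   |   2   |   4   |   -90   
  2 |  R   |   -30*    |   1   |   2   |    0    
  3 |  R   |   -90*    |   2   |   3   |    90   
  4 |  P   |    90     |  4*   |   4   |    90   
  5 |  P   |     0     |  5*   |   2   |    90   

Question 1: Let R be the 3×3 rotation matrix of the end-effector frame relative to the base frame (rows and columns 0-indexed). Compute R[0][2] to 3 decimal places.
-0.612

End-effector z-axis (col 2 of R) = (-0.6124,-0.6124,0.5000)
R[0][2] = -0.6124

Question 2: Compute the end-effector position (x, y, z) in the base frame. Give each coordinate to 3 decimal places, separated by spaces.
after link 1: o_1 = (-2.8284, -2.8284, 2.0000)
after link 2: o_2 = (-3.3461, -4.7603, 3.0000)
after link 3: o_3 = (-0.8712, -5.1138, 5.5981)
after link 4: o_4 = (4.4067, -5.4928, 3.5981)
after link 5: o_5 = (7.5887, -5.1392, 7.9282)

7.589 -5.139 7.928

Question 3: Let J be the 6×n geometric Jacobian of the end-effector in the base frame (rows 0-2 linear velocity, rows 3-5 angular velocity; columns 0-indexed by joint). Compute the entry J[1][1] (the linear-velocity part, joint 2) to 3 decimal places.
axis z_1 = (0.7071,-0.7071,0.0000); lever o_n−o_1 = (10.4171,-2.3108,5.9282)
cross product → J_v[:, 1] = (-4.1919,-4.1919,5.7321)
J_ω[:, 1] = z_1
entry J[1][1] = -4.1919

-4.192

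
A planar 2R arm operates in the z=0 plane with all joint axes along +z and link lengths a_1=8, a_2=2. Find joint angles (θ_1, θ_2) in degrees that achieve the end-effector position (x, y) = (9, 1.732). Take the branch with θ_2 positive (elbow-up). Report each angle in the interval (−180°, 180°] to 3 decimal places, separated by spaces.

cos θ_2 = (83.9998−8²−2²)/(2·8·2) = 0.5000; θ_2 = 60.0004° (elbow-up)
β = atan2(1.7320,9.0000) = 10.8931°; ψ = atan2(1.7321,9.0000) = 10.8934°
θ_1 = β − ψ = -0.0004°

-0.000 60.000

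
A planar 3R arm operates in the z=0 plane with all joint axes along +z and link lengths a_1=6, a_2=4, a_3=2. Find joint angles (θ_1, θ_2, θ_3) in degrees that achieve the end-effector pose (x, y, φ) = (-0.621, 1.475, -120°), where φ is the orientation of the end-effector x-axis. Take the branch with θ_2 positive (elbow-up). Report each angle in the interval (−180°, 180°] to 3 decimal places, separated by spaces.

wrist centre = target − a_3·(cos φ, sin φ) = (0.3790, 3.2071)
cos θ_2 = (10.4288−6²−4²)/(2·6·4) = -0.8661; θ_2 = 150.0047° (elbow-up)
β = atan2(3.2071,0.3790) = 83.2602°; ψ = atan2(1.9997,2.5357) = 38.2598°
θ_1 = β − ψ = 45.0004°
θ_3 = φ − θ_1 − θ_2 = 44.9949° (wrapped to (-180°,180°])

45.000 150.005 44.995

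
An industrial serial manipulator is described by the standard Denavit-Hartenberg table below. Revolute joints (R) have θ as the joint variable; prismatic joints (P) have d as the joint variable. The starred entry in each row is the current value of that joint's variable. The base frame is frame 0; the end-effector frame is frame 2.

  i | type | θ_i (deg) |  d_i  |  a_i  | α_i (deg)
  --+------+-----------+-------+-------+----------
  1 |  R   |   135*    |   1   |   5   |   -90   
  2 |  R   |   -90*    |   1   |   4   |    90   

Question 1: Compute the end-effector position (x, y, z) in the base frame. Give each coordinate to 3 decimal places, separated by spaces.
-4.243 2.828 5.000

after link 1: o_1 = (-3.5355, 3.5355, 1.0000)
after link 2: o_2 = (-4.2426, 2.8284, 5.0000)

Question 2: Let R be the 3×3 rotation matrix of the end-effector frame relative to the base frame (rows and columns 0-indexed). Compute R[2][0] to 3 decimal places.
End-effector x-axis (col 0 of R) = (0.0000,0.0000,1.0000)
R[2][0] = 1.0000

1.000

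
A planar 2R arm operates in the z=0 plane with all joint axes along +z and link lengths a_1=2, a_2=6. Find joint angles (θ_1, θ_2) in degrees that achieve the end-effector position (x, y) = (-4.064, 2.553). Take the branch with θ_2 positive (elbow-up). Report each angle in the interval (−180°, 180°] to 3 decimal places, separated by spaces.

30.020 134.985

cos θ_2 = (23.0339−2²−6²)/(2·2·6) = -0.7069; θ_2 = 134.9849° (elbow-up)
β = atan2(2.5530,-4.0640) = 147.8630°; ψ = atan2(4.2438,-2.2415) = 117.8427°
θ_1 = β − ψ = 30.0203°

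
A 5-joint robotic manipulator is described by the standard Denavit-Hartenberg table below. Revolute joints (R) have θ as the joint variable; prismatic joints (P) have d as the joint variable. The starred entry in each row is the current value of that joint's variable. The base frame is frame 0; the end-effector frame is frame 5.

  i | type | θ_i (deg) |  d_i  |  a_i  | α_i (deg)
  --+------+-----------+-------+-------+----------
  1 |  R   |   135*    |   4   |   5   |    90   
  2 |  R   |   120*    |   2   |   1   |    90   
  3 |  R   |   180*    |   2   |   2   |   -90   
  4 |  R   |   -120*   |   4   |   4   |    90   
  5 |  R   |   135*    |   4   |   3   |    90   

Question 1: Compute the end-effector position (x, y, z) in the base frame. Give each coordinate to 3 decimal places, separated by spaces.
-6.243 0.414 7.761

after link 1: o_1 = (-3.5355, 3.5355, 4.0000)
after link 2: o_2 = (-1.7678, 4.5962, 4.8660)
after link 3: o_3 = (-3.6996, 6.5280, 4.1340)
after link 4: o_4 = (-7.9423, 5.1138, 7.5981)
after link 5: o_5 = (-6.2428, 0.4143, 7.7610)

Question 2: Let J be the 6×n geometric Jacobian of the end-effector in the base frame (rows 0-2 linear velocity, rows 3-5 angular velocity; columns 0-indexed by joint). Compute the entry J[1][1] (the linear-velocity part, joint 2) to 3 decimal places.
-2.659

axis z_1 = (0.7071,0.7071,0.0000); lever o_n−o_1 = (-2.7072,-3.1212,3.7610)
cross product → J_v[:, 1] = (2.6594,-2.6594,-0.2927)
J_ω[:, 1] = z_1
entry J[1][1] = -2.6594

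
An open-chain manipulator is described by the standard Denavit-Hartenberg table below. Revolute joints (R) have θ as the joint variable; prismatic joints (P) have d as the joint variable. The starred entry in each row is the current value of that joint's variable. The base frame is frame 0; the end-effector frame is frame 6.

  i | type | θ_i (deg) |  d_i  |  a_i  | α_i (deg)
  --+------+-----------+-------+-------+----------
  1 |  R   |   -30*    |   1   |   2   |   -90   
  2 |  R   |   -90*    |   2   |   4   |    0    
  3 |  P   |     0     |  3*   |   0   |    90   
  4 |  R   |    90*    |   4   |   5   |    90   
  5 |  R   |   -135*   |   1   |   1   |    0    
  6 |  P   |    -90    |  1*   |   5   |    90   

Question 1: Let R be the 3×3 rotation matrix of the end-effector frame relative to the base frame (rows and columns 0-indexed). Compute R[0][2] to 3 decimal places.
-0.259

End-effector z-axis (col 2 of R) = (-0.2588,0.9659,0.0000)
R[0][2] = -0.2588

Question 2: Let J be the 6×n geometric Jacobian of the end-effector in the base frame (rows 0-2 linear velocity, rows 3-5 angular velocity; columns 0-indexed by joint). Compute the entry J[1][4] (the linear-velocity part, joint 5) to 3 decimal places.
axis z_4 = (-0.0000,-0.0000,1.0000); lever o_n−o_4 = (-4.5708,-2.2600,2.0000)
cross product → J_v[:, 4] = (2.2600,-4.5708,-0.0000)
J_ω[:, 4] = z_4
entry J[1][4] = -4.5708

-4.571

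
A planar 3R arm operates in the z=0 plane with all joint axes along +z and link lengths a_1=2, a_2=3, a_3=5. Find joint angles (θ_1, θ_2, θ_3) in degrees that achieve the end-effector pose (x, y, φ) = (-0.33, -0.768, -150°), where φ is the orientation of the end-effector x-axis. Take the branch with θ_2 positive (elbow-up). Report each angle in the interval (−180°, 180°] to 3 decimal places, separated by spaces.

-13.172 59.995 163.177

wrist centre = target − a_3·(cos φ, sin φ) = (4.0001, 1.7320)
cos θ_2 = (19.0008−2²−3²)/(2·2·3) = 0.5001; θ_2 = 59.9954° (elbow-up)
β = atan2(1.7320,4.0001) = 23.4119°; ψ = atan2(2.5980,3.5002) = 36.5838°
θ_1 = β − ψ = -13.1719°
θ_3 = φ − θ_1 − θ_2 = 163.1765° (wrapped to (-180°,180°])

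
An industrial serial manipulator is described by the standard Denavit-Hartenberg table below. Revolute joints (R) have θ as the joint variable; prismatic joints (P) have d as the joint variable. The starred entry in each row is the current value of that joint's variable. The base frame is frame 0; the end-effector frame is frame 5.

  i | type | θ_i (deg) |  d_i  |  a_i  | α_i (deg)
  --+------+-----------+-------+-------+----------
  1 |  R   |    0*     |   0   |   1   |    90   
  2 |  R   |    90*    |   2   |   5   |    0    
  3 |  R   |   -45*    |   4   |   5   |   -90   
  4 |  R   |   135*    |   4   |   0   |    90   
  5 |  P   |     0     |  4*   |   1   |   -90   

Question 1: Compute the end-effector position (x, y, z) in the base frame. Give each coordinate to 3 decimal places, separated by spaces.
after link 1: o_1 = (1.0000, 0.0000, 0.0000)
after link 2: o_2 = (1.0000, -2.0000, 5.0000)
after link 3: o_3 = (4.5355, -6.0000, 8.5355)
after link 4: o_4 = (1.7071, -6.0000, 11.3640)
after link 5: o_5 = (3.2071, -2.4645, 12.8640)

3.207 -2.464 12.864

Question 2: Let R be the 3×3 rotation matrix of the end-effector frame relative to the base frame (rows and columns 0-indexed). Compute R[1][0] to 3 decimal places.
End-effector x-axis (col 0 of R) = (-0.5000,0.7071,-0.5000)
R[1][0] = 0.7071

0.707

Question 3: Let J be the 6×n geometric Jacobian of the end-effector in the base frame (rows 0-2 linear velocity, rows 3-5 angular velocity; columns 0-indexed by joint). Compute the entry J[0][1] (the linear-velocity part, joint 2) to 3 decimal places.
-12.864

axis z_1 = (0.0000,-1.0000,0.0000); lever o_n−o_1 = (2.2071,-2.4645,12.8640)
cross product → J_v[:, 1] = (-12.8640,0.0000,2.2071)
J_ω[:, 1] = z_1
entry J[0][1] = -12.8640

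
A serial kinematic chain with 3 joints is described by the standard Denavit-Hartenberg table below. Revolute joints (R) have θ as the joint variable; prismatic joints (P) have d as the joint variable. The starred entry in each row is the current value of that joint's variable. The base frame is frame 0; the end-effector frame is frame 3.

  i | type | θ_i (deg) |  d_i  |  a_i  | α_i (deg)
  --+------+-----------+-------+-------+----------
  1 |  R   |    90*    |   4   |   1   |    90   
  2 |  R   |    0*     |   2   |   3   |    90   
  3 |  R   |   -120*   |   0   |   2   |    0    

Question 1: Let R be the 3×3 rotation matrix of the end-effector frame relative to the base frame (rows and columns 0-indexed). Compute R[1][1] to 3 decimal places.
End-effector y-axis (col 1 of R) = (-0.5000,0.8660,-0.0000)
R[1][1] = 0.8660

0.866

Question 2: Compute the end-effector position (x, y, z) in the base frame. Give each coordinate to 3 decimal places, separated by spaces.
after link 1: o_1 = (0.0000, 1.0000, 4.0000)
after link 2: o_2 = (2.0000, 4.0000, 4.0000)
after link 3: o_3 = (0.2679, 3.0000, 4.0000)

0.268 3.000 4.000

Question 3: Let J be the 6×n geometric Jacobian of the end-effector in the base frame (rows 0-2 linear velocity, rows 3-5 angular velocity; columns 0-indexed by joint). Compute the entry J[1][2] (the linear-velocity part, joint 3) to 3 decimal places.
1.732

axis z_2 = (0.0000,-0.0000,-1.0000); lever o_n−o_2 = (-1.7321,-1.0000,0.0000)
cross product → J_v[:, 2] = (-1.0000,1.7321,-0.0000)
J_ω[:, 2] = z_2
entry J[1][2] = 1.7321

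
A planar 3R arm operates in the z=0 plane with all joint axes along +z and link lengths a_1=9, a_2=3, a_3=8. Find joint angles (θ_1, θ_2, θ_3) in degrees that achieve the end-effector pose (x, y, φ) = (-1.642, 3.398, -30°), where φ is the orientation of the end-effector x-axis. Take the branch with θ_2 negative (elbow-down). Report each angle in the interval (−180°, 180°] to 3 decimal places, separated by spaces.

149.999 -45.007 -134.992

wrist centre = target − a_3·(cos φ, sin φ) = (-8.5702, 7.3980)
cos θ_2 = (128.1788−9²−3²)/(2·9·3) = 0.7070; θ_2 = -45.0075° (elbow-down)
β = atan2(7.3980,-8.5702) = 139.1985°; ψ = atan2(-2.1216,11.1210) = -10.8007°
θ_1 = β − ψ = 149.9992°
θ_3 = φ − θ_1 − θ_2 = -134.9917° (wrapped to (-180°,180°])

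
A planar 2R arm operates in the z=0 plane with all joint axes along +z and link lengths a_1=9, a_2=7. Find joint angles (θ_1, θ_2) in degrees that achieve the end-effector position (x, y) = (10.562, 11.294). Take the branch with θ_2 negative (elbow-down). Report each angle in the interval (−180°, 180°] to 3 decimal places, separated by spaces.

60.003 -30.008

cos θ_2 = (239.1103−9²−7²)/(2·9·7) = 0.8660; θ_2 = -30.0081° (elbow-down)
β = atan2(11.2940,10.5620) = 46.9182°; ψ = atan2(-3.5009,15.0617) = -13.0852°
θ_1 = β − ψ = 60.0034°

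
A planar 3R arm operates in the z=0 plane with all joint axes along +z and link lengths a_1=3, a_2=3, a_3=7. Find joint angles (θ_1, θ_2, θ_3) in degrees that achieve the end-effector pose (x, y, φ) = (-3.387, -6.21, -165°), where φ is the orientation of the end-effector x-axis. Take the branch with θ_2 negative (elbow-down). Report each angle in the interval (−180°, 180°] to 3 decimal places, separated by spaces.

-30.012 -44.982 -90.005

wrist centre = target − a_3·(cos φ, sin φ) = (3.3745, -4.3983)
cos θ_2 = (30.7319−3²−3²)/(2·3·3) = 0.7073; θ_2 = -44.9822° (elbow-down)
β = atan2(-4.3983,3.3745) = -52.5035°; ψ = atan2(-2.1207,5.1220) = -22.4911°
θ_1 = β − ψ = -30.0124°
θ_3 = φ − θ_1 − θ_2 = -90.0054° (wrapped to (-180°,180°])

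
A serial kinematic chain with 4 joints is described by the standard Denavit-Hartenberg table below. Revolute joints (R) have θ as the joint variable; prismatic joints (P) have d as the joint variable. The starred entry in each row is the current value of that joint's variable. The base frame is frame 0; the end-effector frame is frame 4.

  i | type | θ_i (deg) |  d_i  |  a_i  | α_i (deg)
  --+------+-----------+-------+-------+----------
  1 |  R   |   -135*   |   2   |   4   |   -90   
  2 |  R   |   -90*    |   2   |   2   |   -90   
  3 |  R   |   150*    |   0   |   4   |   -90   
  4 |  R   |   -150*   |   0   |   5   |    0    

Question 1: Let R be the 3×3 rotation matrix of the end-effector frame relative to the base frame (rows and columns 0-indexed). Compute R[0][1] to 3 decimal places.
-0.789

End-effector y-axis (col 1 of R) = (-0.7891,-0.4356,-0.4330)
R[0][1] = -0.7891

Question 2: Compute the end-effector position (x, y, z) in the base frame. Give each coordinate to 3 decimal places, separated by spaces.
after link 1: o_1 = (-2.8284, -2.8284, 2.0000)
after link 2: o_2 = (-1.4142, -4.2426, 4.0000)
after link 3: o_3 = (-2.8284, -2.8284, 0.5359)
after link 4: o_4 = (-3.0653, -6.1271, 4.2859)

-3.065 -6.127 4.286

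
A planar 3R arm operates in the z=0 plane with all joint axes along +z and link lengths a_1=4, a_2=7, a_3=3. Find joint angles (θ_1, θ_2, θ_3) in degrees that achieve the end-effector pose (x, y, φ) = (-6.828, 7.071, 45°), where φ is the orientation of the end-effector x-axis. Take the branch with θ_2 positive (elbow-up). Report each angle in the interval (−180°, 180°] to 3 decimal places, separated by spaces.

wrist centre = target − a_3·(cos φ, sin φ) = (-8.9493, 4.9497)
cos θ_2 = (104.5897−4²−7²)/(2·4·7) = 0.7070; θ_2 = 45.0120° (elbow-up)
β = atan2(4.9497,-8.9493) = 151.0539°; ψ = atan2(4.9508,8.9487) = 28.9531°
θ_1 = β − ψ = 122.1008°
θ_3 = φ − θ_1 − θ_2 = -122.1128° (wrapped to (-180°,180°])

122.101 45.012 -122.113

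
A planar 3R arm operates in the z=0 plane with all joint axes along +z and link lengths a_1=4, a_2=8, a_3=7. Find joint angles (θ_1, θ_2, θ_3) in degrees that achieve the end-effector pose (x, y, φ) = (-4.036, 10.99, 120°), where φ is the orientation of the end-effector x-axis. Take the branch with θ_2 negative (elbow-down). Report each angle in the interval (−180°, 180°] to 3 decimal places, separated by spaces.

wrist centre = target − a_3·(cos φ, sin φ) = (-0.5360, 4.9278)
cos θ_2 = (24.5707−4²−8²)/(2·4·8) = -0.8661; θ_2 = -150.0065° (elbow-down)
β = atan2(4.9278,-0.5360) = 96.2077°; ψ = atan2(-3.9992,-2.9287) = -126.2157°
θ_1 = β − ψ = 222.4233°
θ_3 = φ − θ_1 − θ_2 = 47.5832° (wrapped to (-180°,180°])

-137.577 -150.007 47.583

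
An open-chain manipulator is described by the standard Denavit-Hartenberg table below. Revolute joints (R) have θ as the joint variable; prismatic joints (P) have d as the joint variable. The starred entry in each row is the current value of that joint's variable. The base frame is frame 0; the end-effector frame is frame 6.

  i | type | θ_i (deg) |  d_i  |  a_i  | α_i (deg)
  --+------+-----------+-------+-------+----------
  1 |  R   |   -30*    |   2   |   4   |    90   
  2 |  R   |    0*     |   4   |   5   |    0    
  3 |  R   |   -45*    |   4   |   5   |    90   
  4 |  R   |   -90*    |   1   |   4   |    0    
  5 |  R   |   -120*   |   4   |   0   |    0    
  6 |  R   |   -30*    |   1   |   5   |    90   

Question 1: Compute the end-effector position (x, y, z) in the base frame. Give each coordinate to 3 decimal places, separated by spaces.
1.486 -10.477 -4.010

after link 1: o_1 = (3.4641, -2.0000, 2.0000)
after link 2: o_2 = (5.7942, -7.9641, 2.0000)
after link 3: o_3 = (6.8561, -13.1960, -1.5355)
after link 4: o_4 = (8.2437, -9.3783, -2.2426)
after link 5: o_5 = (5.7942, -7.9641, -5.0711)
after link 6: o_6 = (1.4859, -10.4767, -4.0104)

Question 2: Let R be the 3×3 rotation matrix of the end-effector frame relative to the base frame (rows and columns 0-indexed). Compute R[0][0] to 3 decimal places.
End-effector x-axis (col 0 of R) = (-0.7392,-0.5732,0.3536)
R[0][0] = -0.7392

-0.739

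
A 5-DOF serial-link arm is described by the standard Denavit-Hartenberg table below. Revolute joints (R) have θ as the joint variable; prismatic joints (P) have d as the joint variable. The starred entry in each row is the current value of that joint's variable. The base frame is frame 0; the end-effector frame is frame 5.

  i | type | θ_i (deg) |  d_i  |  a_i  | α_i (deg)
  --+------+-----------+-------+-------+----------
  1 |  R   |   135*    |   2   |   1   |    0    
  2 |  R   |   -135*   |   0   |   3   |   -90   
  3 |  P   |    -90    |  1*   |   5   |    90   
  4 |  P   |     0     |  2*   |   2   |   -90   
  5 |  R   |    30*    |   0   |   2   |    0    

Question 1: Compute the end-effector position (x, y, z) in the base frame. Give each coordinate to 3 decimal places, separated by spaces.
1.293 1.707 10.732

after link 1: o_1 = (-0.7071, 0.7071, 2.0000)
after link 2: o_2 = (2.2929, 0.7071, 2.0000)
after link 3: o_3 = (2.2929, 1.7071, 7.0000)
after link 4: o_4 = (0.2929, 1.7071, 9.0000)
after link 5: o_5 = (1.2929, 1.7071, 10.7321)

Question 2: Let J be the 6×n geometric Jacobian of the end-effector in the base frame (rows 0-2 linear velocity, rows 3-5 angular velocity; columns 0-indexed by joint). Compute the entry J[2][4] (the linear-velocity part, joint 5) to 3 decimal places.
axis z_4 = (0.0000,1.0000,0.0000); lever o_n−o_4 = (1.0000,0.0000,1.7321)
cross product → J_v[:, 4] = (1.7321,0.0000,-1.0000)
J_ω[:, 4] = z_4
entry J[2][4] = -1.0000

-1.000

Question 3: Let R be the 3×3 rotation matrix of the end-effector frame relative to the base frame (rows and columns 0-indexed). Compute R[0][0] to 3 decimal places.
0.500

End-effector x-axis (col 0 of R) = (0.5000,-0.0000,0.8660)
R[0][0] = 0.5000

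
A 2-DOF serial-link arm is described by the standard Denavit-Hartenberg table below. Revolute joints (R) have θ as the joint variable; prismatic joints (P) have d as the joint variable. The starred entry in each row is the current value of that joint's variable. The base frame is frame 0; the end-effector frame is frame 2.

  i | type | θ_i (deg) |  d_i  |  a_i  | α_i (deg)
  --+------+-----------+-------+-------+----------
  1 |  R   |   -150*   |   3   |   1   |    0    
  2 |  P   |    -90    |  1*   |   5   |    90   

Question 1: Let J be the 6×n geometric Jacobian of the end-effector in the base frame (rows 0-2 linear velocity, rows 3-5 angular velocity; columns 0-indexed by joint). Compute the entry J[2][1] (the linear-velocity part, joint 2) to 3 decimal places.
prismatic axis z_1 = (0.0000,0.0000,1.0000)
J_v[:, 1] = z_1; J_ω[:, 1] = (0,0,0)
entry J[2][1] = 1.0000

1.000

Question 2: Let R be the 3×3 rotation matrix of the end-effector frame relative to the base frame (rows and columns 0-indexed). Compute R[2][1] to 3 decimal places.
1.000

End-effector y-axis (col 1 of R) = (-0.0000,-0.0000,1.0000)
R[2][1] = 1.0000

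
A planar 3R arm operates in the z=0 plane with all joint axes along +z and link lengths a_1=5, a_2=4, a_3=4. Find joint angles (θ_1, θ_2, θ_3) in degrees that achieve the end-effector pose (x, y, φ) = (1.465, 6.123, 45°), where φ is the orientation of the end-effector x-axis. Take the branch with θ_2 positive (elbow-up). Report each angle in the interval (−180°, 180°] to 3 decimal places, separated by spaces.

wrist centre = target − a_3·(cos φ, sin φ) = (-1.3634, 3.2946)
cos θ_2 = (12.7131−5²−4²)/(2·5·4) = -0.7072; θ_2 = 135.0052° (elbow-up)
β = atan2(3.2946,-1.3634) = 112.4817°; ψ = atan2(2.8282,2.1713) = 52.4849°
θ_1 = β − ψ = 59.9968°
θ_3 = φ − θ_1 − θ_2 = -150.0021° (wrapped to (-180°,180°])

59.997 135.005 -150.002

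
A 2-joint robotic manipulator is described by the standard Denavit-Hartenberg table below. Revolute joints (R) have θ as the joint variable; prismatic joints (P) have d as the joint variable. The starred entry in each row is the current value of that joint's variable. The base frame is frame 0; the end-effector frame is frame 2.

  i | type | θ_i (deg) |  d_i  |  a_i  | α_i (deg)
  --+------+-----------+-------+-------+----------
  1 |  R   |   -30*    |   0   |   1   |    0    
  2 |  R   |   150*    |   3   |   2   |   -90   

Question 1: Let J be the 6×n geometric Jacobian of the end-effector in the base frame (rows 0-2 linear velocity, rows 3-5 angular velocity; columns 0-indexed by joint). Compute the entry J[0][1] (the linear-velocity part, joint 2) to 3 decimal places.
-1.732

axis z_1 = (0.0000,0.0000,1.0000); lever o_n−o_1 = (-1.0000,1.7321,3.0000)
cross product → J_v[:, 1] = (-1.7321,-1.0000,0.0000)
J_ω[:, 1] = z_1
entry J[0][1] = -1.7321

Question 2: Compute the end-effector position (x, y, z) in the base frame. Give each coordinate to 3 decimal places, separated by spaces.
after link 1: o_1 = (0.8660, -0.5000, 0.0000)
after link 2: o_2 = (-0.1340, 1.2321, 3.0000)

-0.134 1.232 3.000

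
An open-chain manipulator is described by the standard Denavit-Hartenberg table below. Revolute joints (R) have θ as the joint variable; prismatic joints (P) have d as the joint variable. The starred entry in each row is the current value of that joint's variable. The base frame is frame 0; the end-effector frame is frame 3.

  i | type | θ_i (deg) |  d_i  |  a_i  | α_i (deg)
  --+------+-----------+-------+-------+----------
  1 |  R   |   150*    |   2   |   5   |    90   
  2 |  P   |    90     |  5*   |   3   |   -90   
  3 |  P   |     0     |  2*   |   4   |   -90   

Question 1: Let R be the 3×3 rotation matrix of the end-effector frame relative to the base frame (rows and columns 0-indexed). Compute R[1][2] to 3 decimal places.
-0.866

End-effector z-axis (col 2 of R) = (-0.5000,-0.8660,-0.0000)
R[1][2] = -0.8660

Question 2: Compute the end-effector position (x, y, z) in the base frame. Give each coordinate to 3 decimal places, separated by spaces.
after link 1: o_1 = (-4.3301, 2.5000, 2.0000)
after link 2: o_2 = (-1.8301, 6.8301, 5.0000)
after link 3: o_3 = (-0.0981, 5.8301, 9.0000)

-0.098 5.830 9.000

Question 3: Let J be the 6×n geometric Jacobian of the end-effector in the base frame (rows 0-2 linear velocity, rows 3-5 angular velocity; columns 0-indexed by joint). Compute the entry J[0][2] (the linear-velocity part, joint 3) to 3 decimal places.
prismatic axis z_2 = (0.8660,-0.5000,0.0000)
J_v[:, 2] = z_2; J_ω[:, 2] = (0,0,0)
entry J[0][2] = 0.8660

0.866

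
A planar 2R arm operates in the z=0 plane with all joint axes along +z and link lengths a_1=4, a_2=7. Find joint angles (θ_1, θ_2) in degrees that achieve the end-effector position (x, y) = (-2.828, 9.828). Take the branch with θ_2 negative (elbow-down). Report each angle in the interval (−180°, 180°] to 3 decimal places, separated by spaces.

135.009 -45.016

cos θ_2 = (104.5872−4²−7²)/(2·4·7) = 0.7069; θ_2 = -45.0156° (elbow-down)
β = atan2(9.8280,-2.8280) = 106.0531°; ψ = atan2(-4.9511,8.9484) = -28.9555°
θ_1 = β − ψ = 135.0087°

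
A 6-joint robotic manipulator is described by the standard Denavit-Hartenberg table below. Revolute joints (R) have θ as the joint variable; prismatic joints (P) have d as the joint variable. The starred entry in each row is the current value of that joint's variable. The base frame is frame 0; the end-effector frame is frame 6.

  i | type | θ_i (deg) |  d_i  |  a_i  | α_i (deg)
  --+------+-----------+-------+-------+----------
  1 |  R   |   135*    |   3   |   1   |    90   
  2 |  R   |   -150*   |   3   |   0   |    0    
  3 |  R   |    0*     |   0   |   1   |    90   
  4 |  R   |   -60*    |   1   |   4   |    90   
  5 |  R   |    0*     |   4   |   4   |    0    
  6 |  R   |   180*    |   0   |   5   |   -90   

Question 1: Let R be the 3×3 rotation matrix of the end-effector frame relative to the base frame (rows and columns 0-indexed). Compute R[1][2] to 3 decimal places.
End-effector z-axis (col 2 of R) = (-0.3536,0.3536,-0.8660)
R[1][2] = 0.3536

0.354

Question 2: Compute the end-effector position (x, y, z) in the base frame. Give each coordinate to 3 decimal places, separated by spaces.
after link 1: o_1 = (-0.7071, 0.7071, 3.0000)
after link 2: o_2 = (1.4142, 2.8284, 3.0000)
after link 3: o_3 = (2.0266, 2.2161, 2.5000)
after link 4: o_4 = (1.1554, -1.8117, 2.3660)
after link 5: o_5 = (-3.6049, -4.7789, 3.0981)
after link 6: o_6 = (-2.0740, -0.1861, 4.3481)

-2.074 -0.186 4.348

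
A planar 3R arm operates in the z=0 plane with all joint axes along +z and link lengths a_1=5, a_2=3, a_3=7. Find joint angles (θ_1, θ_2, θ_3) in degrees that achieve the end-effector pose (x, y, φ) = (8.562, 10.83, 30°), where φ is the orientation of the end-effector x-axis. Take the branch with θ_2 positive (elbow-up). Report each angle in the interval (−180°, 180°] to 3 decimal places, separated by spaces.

59.997 30.011 -60.008

wrist centre = target − a_3·(cos φ, sin φ) = (2.4998, 7.3300)
cos θ_2 = (59.9780−5²−3²)/(2·5·3) = 0.8659; θ_2 = 30.0105° (elbow-up)
β = atan2(7.3300,2.4998) = 71.1686°; ψ = atan2(1.5005,7.5978) = 11.1715°
θ_1 = β − ψ = 59.9971°
θ_3 = φ − θ_1 − θ_2 = -60.0076° (wrapped to (-180°,180°])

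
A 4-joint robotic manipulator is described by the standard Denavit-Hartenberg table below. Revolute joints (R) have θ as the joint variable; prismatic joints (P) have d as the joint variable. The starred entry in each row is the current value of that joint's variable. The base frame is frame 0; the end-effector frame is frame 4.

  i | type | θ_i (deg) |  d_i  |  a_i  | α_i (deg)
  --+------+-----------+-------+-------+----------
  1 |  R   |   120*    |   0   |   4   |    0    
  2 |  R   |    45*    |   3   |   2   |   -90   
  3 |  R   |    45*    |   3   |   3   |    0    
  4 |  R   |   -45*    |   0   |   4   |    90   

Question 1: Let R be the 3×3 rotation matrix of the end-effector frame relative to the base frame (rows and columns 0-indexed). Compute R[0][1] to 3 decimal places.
-0.259

End-effector y-axis (col 1 of R) = (-0.2588,-0.9659,0.0000)
R[0][1] = -0.2588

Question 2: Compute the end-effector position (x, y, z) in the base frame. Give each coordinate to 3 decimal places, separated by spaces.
-10.621 2.668 0.879

after link 1: o_1 = (-2.0000, 3.4641, 0.0000)
after link 2: o_2 = (-3.9319, 3.9817, 3.0000)
after link 3: o_3 = (-6.7573, 1.6330, 0.8787)
after link 4: o_4 = (-10.6211, 2.6683, 0.8787)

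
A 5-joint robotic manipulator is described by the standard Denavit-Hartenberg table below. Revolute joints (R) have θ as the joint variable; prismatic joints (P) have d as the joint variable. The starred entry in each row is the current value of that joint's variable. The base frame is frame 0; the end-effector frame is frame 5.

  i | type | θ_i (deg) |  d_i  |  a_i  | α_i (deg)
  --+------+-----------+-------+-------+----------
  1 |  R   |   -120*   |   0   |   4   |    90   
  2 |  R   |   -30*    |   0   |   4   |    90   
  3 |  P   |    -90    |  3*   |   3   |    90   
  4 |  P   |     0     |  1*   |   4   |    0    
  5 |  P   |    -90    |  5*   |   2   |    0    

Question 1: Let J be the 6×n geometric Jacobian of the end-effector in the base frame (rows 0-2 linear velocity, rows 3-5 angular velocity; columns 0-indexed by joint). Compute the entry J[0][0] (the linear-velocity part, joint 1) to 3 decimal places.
5.031

axis z_0 = ẑ; lever o_n−o_0 = (5.1782,-5.0311,0.1340)
cross product → J_v[:, 0] = (5.0311,5.1782,-0.0000)
J_ω[:, 0] = z_0
entry J[0][0] = 5.0311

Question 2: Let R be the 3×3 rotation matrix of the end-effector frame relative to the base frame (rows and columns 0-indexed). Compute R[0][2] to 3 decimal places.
0.433

End-effector z-axis (col 2 of R) = (0.4330,0.7500,0.5000)
R[0][2] = 0.4330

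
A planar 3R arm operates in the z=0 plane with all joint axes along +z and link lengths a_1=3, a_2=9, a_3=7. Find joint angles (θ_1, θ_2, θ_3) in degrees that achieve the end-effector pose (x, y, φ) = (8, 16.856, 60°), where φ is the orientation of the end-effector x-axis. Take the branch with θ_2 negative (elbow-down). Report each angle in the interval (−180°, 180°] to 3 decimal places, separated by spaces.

wrist centre = target − a_3·(cos φ, sin φ) = (4.5000, 10.7938)
cos θ_2 = (136.7566−3²−9²)/(2·3·9) = 0.8659; θ_2 = -30.0186° (elbow-down)
β = atan2(10.7938,4.5000) = 67.3685°; ψ = atan2(-4.5025,10.7928) = -22.6449°
θ_1 = β − ψ = 90.0134°
θ_3 = φ − θ_1 − θ_2 = 0.0052° (wrapped to (-180°,180°])

90.013 -30.019 0.005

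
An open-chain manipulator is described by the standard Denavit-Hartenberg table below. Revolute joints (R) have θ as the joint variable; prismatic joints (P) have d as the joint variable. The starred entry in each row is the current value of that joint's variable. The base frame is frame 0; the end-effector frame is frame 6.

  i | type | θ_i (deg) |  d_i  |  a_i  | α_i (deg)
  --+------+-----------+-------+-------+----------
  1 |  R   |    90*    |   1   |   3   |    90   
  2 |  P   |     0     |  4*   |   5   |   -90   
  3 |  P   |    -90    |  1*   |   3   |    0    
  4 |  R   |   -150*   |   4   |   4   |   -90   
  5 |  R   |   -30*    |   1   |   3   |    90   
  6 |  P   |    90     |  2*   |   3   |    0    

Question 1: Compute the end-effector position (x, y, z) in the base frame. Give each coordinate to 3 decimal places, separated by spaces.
after link 1: o_1 = (0.0000, 3.0000, 1.0000)
after link 2: o_2 = (4.0000, 8.0000, 1.0000)
after link 3: o_3 = (7.0000, 8.0000, 2.0000)
after link 4: o_4 = (3.5359, 6.0000, 6.0000)
after link 5: o_5 = (1.7859, 3.8349, 7.5000)
after link 6: o_6 = (4.1519, 1.7369, 9.2321)

4.152 1.737 9.232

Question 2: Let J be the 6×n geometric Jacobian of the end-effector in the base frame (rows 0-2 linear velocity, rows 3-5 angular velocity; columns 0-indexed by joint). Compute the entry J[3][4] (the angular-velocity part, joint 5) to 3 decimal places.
0.500

axis z_4 = (0.5000,-0.8660,0.0000); lever o_n−o_4 = (0.6160,-4.2631,3.2321)
cross product → J_v[:, 4] = (-2.7990,-1.6160,-1.5981)
J_ω[:, 4] = z_4
entry J[3][4] = 0.5000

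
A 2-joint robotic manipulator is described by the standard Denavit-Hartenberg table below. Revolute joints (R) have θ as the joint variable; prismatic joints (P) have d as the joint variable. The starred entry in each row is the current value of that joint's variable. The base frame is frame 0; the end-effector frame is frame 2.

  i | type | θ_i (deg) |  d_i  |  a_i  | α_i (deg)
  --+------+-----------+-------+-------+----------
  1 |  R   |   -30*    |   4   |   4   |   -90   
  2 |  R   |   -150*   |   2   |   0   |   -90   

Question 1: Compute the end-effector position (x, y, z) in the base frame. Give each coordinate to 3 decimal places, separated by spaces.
after link 1: o_1 = (3.4641, -2.0000, 4.0000)
after link 2: o_2 = (4.4641, -0.2679, 4.0000)

4.464 -0.268 4.000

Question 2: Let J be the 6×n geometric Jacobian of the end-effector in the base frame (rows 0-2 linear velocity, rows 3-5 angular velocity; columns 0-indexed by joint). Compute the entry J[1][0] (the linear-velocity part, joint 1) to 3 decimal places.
axis z_0 = ẑ; lever o_n−o_0 = (4.4641,-0.2679,4.0000)
cross product → J_v[:, 0] = (0.2679,4.4641,-0.0000)
J_ω[:, 0] = z_0
entry J[1][0] = 4.4641

4.464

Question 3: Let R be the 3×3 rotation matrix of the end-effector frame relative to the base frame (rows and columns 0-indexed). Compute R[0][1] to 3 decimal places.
-0.500

End-effector y-axis (col 1 of R) = (-0.5000,-0.8660,-0.0000)
R[0][1] = -0.5000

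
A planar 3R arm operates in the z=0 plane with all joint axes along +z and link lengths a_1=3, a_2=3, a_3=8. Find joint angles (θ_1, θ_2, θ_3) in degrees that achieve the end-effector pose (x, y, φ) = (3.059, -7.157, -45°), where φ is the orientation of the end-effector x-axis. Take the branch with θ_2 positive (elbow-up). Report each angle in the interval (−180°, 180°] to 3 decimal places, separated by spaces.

wrist centre = target − a_3·(cos φ, sin φ) = (-2.5979, -1.5001)
cos θ_2 = (8.9993−3²−3²)/(2·3·3) = -0.5000; θ_2 = 120.0026° (elbow-up)
β = atan2(-1.5001,-2.5979) = -149.9955°; ψ = atan2(2.5980,1.4999) = 60.0013°
θ_1 = β − ψ = -209.9968°
θ_3 = φ − θ_1 − θ_2 = 44.9942° (wrapped to (-180°,180°])

150.003 120.003 44.994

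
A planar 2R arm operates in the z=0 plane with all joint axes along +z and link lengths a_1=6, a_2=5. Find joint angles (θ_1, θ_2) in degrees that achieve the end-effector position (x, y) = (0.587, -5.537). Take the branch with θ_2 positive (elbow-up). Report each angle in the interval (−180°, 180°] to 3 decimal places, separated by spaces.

-134.999 119.997

cos θ_2 = (31.0029−6²−5²)/(2·6·5) = -0.5000; θ_2 = 119.9968° (elbow-up)
β = atan2(-5.5370,0.5870) = -83.9484°; ψ = atan2(4.3303,3.5002) = 51.0507°
θ_1 = β − ψ = -134.9991°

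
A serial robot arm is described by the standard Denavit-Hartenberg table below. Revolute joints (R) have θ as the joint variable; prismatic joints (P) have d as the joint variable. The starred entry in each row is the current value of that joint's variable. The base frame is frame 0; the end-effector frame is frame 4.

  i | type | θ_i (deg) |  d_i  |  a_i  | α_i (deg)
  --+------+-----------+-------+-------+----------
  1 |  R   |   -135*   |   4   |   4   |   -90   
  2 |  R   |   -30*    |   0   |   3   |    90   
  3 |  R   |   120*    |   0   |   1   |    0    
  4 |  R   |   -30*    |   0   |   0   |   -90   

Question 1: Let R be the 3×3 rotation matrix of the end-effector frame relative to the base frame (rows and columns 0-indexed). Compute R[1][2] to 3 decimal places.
End-effector z-axis (col 2 of R) = (0.6124,0.6124,-0.5000)
R[1][2] = 0.6124

0.612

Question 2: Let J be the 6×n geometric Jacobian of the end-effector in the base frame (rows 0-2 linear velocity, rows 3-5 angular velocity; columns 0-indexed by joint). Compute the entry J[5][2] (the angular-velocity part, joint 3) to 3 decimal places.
0.866

axis z_2 = (0.3536,0.3536,0.8660); lever o_n−o_2 = (0.9186,-0.3062,-0.2500)
cross product → J_v[:, 2] = (0.1768,0.8839,-0.4330)
J_ω[:, 2] = z_2
entry J[5][2] = 0.8660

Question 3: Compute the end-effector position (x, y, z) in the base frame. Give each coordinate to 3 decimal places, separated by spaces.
-3.747 -4.972 5.250

after link 1: o_1 = (-2.8284, -2.8284, 4.0000)
after link 2: o_2 = (-4.6655, -4.6655, 5.5000)
after link 3: o_3 = (-3.7470, -4.9717, 5.2500)
after link 4: o_4 = (-3.7470, -4.9717, 5.2500)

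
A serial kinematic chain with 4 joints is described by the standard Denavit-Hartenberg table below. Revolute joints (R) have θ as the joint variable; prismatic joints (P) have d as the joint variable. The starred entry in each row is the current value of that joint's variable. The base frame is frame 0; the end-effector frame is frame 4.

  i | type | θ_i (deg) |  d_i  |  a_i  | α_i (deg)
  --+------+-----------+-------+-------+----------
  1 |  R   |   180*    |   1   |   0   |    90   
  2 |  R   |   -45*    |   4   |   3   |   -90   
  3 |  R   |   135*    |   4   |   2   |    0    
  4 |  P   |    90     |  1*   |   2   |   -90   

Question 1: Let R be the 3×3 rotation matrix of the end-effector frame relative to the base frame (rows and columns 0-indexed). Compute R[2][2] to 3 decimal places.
End-effector z-axis (col 2 of R) = (-0.5000,0.7071,-0.5000)
R[2][2] = -0.5000

-0.500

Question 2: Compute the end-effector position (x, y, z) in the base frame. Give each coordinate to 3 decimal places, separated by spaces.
-3.657 4.000 4.414

after link 1: o_1 = (0.0000, 0.0000, 1.0000)
after link 2: o_2 = (-2.1213, 4.0000, -1.1213)
after link 3: o_3 = (-3.9497, 2.5858, 2.7071)
after link 4: o_4 = (-3.6569, 4.0000, 4.4142)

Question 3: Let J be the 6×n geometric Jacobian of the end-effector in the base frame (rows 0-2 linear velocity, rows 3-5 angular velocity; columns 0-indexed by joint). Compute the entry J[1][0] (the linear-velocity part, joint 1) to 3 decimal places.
axis z_0 = ẑ; lever o_n−o_0 = (-3.6569,4.0000,4.4142)
cross product → J_v[:, 0] = (-4.0000,-3.6569,0.0000)
J_ω[:, 0] = z_0
entry J[1][0] = -3.6569

-3.657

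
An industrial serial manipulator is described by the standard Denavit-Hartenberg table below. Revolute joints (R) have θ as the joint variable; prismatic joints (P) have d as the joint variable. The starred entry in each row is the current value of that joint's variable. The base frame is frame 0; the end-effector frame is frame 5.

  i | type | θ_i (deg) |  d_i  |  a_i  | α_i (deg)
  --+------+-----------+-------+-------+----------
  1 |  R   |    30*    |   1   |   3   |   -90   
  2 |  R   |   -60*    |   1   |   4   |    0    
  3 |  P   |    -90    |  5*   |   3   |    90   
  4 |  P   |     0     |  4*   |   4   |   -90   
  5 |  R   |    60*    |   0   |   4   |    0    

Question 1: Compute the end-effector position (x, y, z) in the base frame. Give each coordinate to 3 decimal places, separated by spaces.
after link 1: o_1 = (2.5981, 1.5000, 1.0000)
after link 2: o_2 = (3.8301, 3.3660, 4.4641)
after link 3: o_3 = (-0.9199, 6.3971, 5.9641)
after link 4: o_4 = (-5.6519, 3.6651, 4.5000)
after link 5: o_5 = (-5.6519, 3.6651, 8.5000)

-5.652 3.665 8.500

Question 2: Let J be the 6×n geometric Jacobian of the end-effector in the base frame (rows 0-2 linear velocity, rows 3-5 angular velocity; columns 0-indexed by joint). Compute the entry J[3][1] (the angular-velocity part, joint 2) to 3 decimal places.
-0.500

axis z_1 = (-0.5000,0.8660,0.0000); lever o_n−o_1 = (-8.2500,2.1651,7.5000)
cross product → J_v[:, 1] = (6.4952,3.7500,6.0622)
J_ω[:, 1] = z_1
entry J[3][1] = -0.5000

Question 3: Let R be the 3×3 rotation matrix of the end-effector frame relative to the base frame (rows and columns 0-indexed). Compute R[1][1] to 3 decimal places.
0.500

End-effector y-axis (col 1 of R) = (0.8660,0.5000,0.0000)
R[1][1] = 0.5000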